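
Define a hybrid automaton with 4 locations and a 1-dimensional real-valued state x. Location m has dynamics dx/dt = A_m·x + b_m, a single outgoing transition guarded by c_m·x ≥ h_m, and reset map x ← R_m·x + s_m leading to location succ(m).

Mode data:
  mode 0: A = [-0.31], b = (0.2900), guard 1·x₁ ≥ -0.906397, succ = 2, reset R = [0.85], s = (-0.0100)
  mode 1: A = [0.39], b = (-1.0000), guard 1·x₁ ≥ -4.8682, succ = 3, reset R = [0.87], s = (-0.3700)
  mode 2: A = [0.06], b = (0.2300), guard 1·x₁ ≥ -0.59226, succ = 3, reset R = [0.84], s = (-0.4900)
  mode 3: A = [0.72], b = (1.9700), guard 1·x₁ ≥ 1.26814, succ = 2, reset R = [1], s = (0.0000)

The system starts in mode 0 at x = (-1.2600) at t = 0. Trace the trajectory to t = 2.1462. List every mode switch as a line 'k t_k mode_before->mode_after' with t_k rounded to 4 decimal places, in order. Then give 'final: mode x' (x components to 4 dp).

1 0.5665 0->2
2 1.5634 2->3
final: 3 -0.0758

Mode 0: guard c·x = -0.9064 hit at Δt = 0.5665 (t = 0.5665), x⁻ = (-0.9064) → reset → x⁺ = (-0.7804), jump to mode 2
Mode 2: guard c·x = -0.5923 hit at Δt = 0.9969 (t = 1.5634), x⁻ = (-0.5923) → reset → x⁺ = (-0.9875), jump to mode 3
Mode 3: flow for 0.5828 to horizon, guard not reached → x = (-0.0758)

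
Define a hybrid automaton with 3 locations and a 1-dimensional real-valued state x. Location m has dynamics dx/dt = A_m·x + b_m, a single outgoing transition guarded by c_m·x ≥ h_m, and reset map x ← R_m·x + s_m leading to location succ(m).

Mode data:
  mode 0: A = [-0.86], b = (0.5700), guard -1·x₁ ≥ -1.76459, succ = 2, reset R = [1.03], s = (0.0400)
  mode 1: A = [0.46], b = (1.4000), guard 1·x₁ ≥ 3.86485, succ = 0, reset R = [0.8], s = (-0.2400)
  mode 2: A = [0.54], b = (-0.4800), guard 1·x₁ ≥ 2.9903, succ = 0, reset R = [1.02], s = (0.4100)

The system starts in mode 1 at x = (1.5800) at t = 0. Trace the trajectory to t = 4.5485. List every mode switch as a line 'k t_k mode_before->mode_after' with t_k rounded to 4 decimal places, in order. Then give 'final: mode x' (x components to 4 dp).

1 0.8730 1->0
2 1.6713 0->2
3 3.1055 2->0
4 4.1889 0->2
final: 2 2.0651

Mode 1: guard c·x = 3.8649 hit at Δt = 0.8730 (t = 0.8730), x⁻ = (3.8649) → reset → x⁺ = (2.8519), jump to mode 0
Mode 0: guard c·x = -1.7646 hit at Δt = 0.7983 (t = 1.6713), x⁻ = (1.7646) → reset → x⁺ = (1.8575), jump to mode 2
Mode 2: guard c·x = 2.9903 hit at Δt = 1.4342 (t = 3.1055), x⁻ = (2.9903) → reset → x⁺ = (3.4601), jump to mode 0
Mode 0: guard c·x = -1.7646 hit at Δt = 1.0834 (t = 4.1889), x⁻ = (1.7646) → reset → x⁺ = (1.8575), jump to mode 2
Mode 2: flow for 0.3596 to horizon, guard not reached → x = (2.0651)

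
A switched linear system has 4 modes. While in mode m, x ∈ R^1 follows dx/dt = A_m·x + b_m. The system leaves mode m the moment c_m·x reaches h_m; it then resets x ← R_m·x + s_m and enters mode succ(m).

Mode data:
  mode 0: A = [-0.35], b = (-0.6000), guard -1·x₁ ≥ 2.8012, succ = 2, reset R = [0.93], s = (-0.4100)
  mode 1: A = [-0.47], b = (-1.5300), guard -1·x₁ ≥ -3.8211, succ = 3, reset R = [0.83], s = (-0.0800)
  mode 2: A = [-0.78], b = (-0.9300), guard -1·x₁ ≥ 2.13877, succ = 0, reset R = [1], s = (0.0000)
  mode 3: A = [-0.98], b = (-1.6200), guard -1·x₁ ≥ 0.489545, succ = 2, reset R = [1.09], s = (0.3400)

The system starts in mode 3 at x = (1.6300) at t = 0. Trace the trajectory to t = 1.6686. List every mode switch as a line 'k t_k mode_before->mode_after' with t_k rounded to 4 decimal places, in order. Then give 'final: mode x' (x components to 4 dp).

Mode 3: guard c·x = 0.4895 hit at Δt = 1.0585 (t = 1.0585), x⁻ = (-0.4895) → reset → x⁺ = (-0.1936), jump to mode 2
Mode 2: flow for 0.6101 to horizon, guard not reached → x = (-0.5718)

1 1.0585 3->2
final: 2 -0.5718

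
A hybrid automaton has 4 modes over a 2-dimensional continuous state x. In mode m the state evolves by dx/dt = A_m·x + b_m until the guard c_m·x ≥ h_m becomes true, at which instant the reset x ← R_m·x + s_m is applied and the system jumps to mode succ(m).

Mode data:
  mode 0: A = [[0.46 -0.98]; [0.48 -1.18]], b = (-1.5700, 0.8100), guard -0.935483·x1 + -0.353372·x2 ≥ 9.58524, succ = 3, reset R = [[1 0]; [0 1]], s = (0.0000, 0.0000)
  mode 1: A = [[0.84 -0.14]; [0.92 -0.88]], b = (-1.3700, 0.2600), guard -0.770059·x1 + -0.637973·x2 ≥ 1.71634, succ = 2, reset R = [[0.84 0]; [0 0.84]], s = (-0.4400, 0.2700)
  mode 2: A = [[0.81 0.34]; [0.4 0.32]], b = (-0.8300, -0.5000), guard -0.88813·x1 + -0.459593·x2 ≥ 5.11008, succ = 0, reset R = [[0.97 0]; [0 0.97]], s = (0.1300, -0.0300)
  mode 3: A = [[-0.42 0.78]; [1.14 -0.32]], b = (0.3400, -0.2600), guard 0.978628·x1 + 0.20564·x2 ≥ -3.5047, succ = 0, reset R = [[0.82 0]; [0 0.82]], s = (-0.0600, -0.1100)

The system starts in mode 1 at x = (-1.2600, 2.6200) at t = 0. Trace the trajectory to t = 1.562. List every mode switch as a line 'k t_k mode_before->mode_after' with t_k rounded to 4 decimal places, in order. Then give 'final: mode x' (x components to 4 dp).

1 0.5195 1->2
2 1.1775 2->0
final: 0 -6.7858 -0.8336

Mode 1: guard c·x = 1.7163 hit at Δt = 0.5195 (t = 0.5195), x⁻ = (-3.0101, 0.9430) → reset → x⁺ = (-2.9685, 1.0622), jump to mode 2
Mode 2: guard c·x = 5.1101 hit at Δt = 0.6580 (t = 1.1775), x⁻ = (-5.6201, -0.2583) → reset → x⁺ = (-5.3215, -0.2805), jump to mode 0
Mode 0: flow for 0.3845 to horizon, guard not reached → x = (-6.7858, -0.8336)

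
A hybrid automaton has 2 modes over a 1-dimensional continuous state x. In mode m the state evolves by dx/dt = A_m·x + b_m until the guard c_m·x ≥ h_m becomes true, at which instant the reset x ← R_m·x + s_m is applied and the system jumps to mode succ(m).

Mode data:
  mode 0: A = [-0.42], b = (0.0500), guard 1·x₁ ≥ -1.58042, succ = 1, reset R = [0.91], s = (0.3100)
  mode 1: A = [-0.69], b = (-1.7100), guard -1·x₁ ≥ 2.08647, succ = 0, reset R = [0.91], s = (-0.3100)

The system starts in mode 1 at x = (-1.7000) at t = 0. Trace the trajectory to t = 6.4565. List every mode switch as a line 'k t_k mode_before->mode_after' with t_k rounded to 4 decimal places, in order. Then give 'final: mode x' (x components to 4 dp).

1 0.9947 1->0
2 1.7437 0->1
3 3.5367 1->0
4 4.2857 0->1
5 6.0787 1->0
final: 0 -1.8672

Mode 1: guard c·x = 2.0865 hit at Δt = 0.9947 (t = 0.9947), x⁻ = (-2.0865) → reset → x⁺ = (-2.2087), jump to mode 0
Mode 0: guard c·x = -1.5804 hit at Δt = 0.7490 (t = 1.7437), x⁻ = (-1.5804) → reset → x⁺ = (-1.1282), jump to mode 1
Mode 1: guard c·x = 2.0865 hit at Δt = 1.7930 (t = 3.5367), x⁻ = (-2.0865) → reset → x⁺ = (-2.2087), jump to mode 0
Mode 0: guard c·x = -1.5804 hit at Δt = 0.7490 (t = 4.2857), x⁻ = (-1.5804) → reset → x⁺ = (-1.1282), jump to mode 1
Mode 1: guard c·x = 2.0865 hit at Δt = 1.7930 (t = 6.0787), x⁻ = (-2.0865) → reset → x⁺ = (-2.2087), jump to mode 0
Mode 0: flow for 0.3778 to horizon, guard not reached → x = (-1.8672)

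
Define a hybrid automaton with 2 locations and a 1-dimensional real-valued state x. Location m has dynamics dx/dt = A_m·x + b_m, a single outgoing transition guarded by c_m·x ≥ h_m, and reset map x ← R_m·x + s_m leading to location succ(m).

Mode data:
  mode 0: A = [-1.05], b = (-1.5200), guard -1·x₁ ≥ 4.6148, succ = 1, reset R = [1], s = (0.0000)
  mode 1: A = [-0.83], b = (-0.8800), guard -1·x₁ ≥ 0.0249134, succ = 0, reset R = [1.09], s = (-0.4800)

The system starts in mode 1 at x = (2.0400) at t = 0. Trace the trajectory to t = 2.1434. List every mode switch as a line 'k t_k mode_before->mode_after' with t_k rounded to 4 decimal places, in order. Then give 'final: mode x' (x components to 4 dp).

Mode 1: guard c·x = 0.0249 hit at Δt = 1.3214 (t = 1.3214), x⁻ = (-0.0249) → reset → x⁺ = (-0.5072), jump to mode 0
Mode 0: flow for 0.8220 to horizon, guard not reached → x = (-1.0509)

1 1.3214 1->0
final: 0 -1.0509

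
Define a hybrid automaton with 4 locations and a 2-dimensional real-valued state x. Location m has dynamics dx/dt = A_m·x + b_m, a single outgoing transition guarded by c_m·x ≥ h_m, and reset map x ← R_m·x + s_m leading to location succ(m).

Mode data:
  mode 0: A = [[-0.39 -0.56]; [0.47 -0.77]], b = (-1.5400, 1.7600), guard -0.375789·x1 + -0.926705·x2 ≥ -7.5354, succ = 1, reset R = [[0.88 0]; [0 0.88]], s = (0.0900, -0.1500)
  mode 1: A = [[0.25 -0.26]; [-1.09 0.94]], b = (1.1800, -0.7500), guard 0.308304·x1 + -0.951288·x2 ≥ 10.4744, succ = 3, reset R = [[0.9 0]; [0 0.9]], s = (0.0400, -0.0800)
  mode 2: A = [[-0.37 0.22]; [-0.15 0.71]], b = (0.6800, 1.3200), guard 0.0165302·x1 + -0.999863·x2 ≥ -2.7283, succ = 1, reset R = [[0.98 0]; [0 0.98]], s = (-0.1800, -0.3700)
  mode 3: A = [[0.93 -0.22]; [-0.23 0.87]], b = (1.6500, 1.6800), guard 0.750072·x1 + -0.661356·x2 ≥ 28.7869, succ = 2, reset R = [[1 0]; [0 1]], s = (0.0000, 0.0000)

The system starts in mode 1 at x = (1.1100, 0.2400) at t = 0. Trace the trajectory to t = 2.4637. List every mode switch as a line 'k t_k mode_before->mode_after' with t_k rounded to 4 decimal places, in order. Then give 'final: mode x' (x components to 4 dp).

1 1.4875 1->3
final: 3 18.3279 -20.6331

Mode 1: guard c·x = 10.4744 hit at Δt = 1.4875 (t = 1.4875), x⁻ = (5.0157, -9.3852) → reset → x⁺ = (4.5541, -8.5267), jump to mode 3
Mode 3: flow for 0.9762 to horizon, guard not reached → x = (18.3279, -20.6331)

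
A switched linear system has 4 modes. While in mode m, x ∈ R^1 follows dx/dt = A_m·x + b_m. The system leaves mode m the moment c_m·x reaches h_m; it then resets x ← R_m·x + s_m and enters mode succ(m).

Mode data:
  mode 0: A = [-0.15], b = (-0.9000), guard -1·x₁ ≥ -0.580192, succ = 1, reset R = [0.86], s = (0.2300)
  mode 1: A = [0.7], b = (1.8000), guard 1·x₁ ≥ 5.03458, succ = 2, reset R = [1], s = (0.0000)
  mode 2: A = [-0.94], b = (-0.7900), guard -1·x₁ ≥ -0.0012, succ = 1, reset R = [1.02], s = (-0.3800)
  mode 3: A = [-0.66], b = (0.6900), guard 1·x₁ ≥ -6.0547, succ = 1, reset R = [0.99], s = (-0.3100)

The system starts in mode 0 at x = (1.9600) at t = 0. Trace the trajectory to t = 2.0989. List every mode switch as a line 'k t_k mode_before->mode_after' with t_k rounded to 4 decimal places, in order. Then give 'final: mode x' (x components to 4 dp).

1 1.2691 0->1
final: 1 3.3283

Mode 0: guard c·x = -0.5802 hit at Δt = 1.2691 (t = 1.2691), x⁻ = (0.5802) → reset → x⁺ = (0.7290), jump to mode 1
Mode 1: flow for 0.8298 to horizon, guard not reached → x = (3.3283)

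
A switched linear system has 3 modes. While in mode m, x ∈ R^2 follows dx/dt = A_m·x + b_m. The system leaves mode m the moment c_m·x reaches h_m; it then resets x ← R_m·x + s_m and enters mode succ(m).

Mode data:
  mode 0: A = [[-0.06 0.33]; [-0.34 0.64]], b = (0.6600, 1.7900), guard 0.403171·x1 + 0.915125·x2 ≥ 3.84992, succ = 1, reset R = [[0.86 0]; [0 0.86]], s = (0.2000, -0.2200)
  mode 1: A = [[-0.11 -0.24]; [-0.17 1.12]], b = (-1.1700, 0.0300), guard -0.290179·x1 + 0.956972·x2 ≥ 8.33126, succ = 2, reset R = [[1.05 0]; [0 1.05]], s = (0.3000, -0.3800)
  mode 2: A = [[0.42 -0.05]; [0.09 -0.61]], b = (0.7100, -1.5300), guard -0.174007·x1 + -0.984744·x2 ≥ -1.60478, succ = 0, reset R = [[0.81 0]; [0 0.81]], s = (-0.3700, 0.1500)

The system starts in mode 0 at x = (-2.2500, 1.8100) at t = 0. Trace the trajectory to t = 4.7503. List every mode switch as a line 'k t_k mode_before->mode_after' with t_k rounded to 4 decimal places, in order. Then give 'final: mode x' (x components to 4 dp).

Mode 0: guard c·x = 3.8499 hit at Δt = 0.6524 (t = 0.6524), x⁻ = (-1.0708, 4.6788) → reset → x⁺ = (-0.7209, 3.8037), jump to mode 1
Mode 1: guard c·x = 8.3313 hit at Δt = 0.6396 (t = 1.2920), x⁻ = (-2.2360, 8.0278) → reset → x⁺ = (-2.0478, 8.0492), jump to mode 2
Mode 2: guard c·x = -1.6048 hit at Δt = 1.2870 (t = 2.5790), x⁻ = (-2.7280, 2.1117) → reset → x⁺ = (-2.5797, 1.8605), jump to mode 0
Mode 0: guard c·x = 3.8499 hit at Δt = 0.6471 (t = 3.2261), x⁻ = (-1.3782, 4.8142) → reset → x⁺ = (-0.9852, 3.9202), jump to mode 1
Mode 1: guard c·x = 8.3313 hit at Δt = 0.6047 (t = 3.8309), x⁻ = (-2.4109, 7.9748) → reset → x⁺ = (-2.2315, 7.9935), jump to mode 2
Mode 2: flow for 0.9194 to horizon, guard not reached → x = (-2.8005, 3.3243)

1 0.6524 0->1
2 1.2920 1->2
3 2.5790 2->0
4 3.2261 0->1
5 3.8309 1->2
final: 2 -2.8005 3.3243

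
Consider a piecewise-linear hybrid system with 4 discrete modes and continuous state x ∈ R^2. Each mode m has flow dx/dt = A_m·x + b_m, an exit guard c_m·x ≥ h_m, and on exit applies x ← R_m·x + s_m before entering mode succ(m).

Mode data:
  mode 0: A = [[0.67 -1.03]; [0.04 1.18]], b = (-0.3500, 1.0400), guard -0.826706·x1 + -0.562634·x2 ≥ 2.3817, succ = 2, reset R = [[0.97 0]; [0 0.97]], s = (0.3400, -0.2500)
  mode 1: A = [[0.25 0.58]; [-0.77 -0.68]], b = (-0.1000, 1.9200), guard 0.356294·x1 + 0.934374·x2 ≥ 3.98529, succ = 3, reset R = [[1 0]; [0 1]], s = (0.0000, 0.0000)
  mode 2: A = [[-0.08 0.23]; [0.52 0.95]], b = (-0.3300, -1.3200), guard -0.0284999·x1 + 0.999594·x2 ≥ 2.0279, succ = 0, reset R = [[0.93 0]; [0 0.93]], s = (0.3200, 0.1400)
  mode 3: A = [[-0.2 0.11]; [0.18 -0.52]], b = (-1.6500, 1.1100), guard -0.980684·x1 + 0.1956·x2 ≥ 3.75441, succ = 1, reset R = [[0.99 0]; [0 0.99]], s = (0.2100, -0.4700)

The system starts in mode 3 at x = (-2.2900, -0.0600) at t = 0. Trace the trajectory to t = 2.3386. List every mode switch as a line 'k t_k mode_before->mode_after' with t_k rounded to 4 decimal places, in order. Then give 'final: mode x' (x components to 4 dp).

Mode 3: guard c·x = 3.7544 hit at Δt = 1.4236 (t = 1.4236), x⁻ = (-3.7246, 0.5201) → reset → x⁺ = (-3.4774, 0.0449), jump to mode 1
Mode 1: flow for 0.9150 to horizon, guard not reached → x = (-3.4374, 3.2179)

1 1.4236 3->1
final: 1 -3.4374 3.2179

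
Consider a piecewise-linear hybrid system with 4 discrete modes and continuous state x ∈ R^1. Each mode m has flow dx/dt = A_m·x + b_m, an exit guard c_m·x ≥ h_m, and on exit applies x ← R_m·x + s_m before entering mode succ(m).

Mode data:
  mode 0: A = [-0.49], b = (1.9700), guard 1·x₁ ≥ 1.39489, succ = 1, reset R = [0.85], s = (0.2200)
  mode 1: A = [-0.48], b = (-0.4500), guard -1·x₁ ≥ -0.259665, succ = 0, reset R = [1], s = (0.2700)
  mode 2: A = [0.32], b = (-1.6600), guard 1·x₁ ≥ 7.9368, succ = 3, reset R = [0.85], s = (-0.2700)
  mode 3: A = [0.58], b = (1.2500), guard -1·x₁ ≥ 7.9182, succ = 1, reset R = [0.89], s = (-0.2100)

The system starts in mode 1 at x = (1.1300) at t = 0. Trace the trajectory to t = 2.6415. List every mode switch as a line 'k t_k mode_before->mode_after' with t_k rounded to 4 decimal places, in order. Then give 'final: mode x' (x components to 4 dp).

Mode 1: guard c·x = -0.2597 hit at Δt = 1.1383 (t = 1.1383), x⁻ = (0.2597) → reset → x⁺ = (0.5297), jump to mode 0
Mode 0: guard c·x = 1.3949 hit at Δt = 0.5813 (t = 1.7196), x⁻ = (1.3949) → reset → x⁺ = (1.4057), jump to mode 1
Mode 1: flow for 0.9219 to horizon, guard not reached → x = (0.5678)

1 1.1383 1->0
2 1.7196 0->1
final: 1 0.5678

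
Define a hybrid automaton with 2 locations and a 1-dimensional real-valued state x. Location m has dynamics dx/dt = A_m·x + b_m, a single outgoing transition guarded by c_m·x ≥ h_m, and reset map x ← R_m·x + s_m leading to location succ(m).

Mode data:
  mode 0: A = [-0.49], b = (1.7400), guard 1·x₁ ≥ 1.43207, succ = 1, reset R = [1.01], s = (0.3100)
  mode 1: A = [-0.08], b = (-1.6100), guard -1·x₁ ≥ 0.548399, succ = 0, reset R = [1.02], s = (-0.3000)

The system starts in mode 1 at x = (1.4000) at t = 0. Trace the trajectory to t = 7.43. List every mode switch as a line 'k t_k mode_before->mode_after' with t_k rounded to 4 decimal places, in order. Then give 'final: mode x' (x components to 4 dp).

1 1.1860 1->0
2 2.6820 0->1
3 4.0733 1->0
4 5.5693 0->1
5 6.9605 1->0
final: 0 0.0469

Mode 1: guard c·x = 0.5484 hit at Δt = 1.1860 (t = 1.1860), x⁻ = (-0.5484) → reset → x⁺ = (-0.8594), jump to mode 0
Mode 0: guard c·x = 1.4321 hit at Δt = 1.4960 (t = 2.6820), x⁻ = (1.4321) → reset → x⁺ = (1.7564), jump to mode 1
Mode 1: guard c·x = 0.5484 hit at Δt = 1.3913 (t = 4.0733), x⁻ = (-0.5484) → reset → x⁺ = (-0.8594), jump to mode 0
Mode 0: guard c·x = 1.4321 hit at Δt = 1.4960 (t = 5.5693), x⁻ = (1.4321) → reset → x⁺ = (1.7564), jump to mode 1
Mode 1: guard c·x = 0.5484 hit at Δt = 1.3913 (t = 6.9605), x⁻ = (-0.5484) → reset → x⁺ = (-0.8594), jump to mode 0
Mode 0: flow for 0.4695 to horizon, guard not reached → x = (0.0469)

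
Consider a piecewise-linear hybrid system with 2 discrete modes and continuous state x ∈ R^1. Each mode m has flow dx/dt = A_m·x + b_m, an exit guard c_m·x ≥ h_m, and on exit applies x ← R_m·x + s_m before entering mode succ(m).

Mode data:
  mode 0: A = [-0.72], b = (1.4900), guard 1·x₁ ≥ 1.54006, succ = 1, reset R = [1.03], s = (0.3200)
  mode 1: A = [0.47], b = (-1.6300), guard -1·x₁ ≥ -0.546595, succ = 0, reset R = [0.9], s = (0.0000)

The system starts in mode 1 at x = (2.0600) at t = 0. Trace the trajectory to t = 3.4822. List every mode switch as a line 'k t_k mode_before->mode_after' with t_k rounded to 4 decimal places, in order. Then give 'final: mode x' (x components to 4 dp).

Mode 1: guard c·x = -0.5466 hit at Δt = 1.5529 (t = 1.5529), x⁻ = (0.5466) → reset → x⁺ = (0.4919), jump to mode 0
Mode 0: guard c·x = 1.5401 hit at Δt = 1.5165 (t = 3.0694), x⁻ = (1.5401) → reset → x⁺ = (1.9063), jump to mode 1
Mode 1: flow for 0.4128 to horizon, guard not reached → x = (1.5719)

1 1.5529 1->0
2 3.0694 0->1
final: 1 1.5719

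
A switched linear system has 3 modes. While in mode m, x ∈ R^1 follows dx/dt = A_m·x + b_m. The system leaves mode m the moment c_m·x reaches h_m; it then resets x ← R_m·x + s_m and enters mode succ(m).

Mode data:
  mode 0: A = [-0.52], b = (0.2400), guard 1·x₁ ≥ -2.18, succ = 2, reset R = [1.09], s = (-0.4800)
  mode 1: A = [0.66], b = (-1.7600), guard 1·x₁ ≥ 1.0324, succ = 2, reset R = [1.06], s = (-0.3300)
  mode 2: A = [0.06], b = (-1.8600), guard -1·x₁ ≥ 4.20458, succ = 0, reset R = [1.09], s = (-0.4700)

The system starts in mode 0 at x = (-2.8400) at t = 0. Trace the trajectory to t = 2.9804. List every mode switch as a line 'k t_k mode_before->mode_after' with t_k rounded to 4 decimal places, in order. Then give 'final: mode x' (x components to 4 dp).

1 0.4289 0->2
2 1.0798 2->0
3 2.4952 0->2
final: 2 -3.8562

Mode 0: guard c·x = -2.1800 hit at Δt = 0.4289 (t = 0.4289), x⁻ = (-2.1800) → reset → x⁺ = (-2.8562), jump to mode 2
Mode 2: guard c·x = 4.2046 hit at Δt = 0.6509 (t = 1.0798), x⁻ = (-4.2046) → reset → x⁺ = (-5.0530), jump to mode 0
Mode 0: guard c·x = -2.1800 hit at Δt = 1.4154 (t = 2.4952), x⁻ = (-2.1800) → reset → x⁺ = (-2.8562), jump to mode 2
Mode 2: flow for 0.4852 to horizon, guard not reached → x = (-3.8562)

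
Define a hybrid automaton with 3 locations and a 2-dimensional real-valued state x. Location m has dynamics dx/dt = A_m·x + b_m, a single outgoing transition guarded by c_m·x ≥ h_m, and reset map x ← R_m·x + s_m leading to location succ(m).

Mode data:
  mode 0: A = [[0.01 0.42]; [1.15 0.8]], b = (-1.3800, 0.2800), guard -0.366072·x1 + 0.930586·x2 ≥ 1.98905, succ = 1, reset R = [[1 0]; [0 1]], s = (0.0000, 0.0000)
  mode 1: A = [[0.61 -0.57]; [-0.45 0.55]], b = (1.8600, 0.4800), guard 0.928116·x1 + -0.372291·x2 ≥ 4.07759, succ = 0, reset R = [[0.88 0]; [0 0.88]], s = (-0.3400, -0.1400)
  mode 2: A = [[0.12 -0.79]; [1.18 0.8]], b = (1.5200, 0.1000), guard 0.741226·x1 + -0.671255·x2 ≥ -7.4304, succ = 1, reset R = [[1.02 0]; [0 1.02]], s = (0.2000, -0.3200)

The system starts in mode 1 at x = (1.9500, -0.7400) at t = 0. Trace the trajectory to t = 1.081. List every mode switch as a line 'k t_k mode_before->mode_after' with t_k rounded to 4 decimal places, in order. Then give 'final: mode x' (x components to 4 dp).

1 0.4560 1->0
final: 0 2.0773 0.4211

Mode 1: guard c·x = 4.0776 hit at Δt = 0.4560 (t = 0.4560), x⁻ = (3.8495, -1.3559) → reset → x⁺ = (3.0476, -1.3332), jump to mode 0
Mode 0: flow for 0.6250 to horizon, guard not reached → x = (2.0773, 0.4211)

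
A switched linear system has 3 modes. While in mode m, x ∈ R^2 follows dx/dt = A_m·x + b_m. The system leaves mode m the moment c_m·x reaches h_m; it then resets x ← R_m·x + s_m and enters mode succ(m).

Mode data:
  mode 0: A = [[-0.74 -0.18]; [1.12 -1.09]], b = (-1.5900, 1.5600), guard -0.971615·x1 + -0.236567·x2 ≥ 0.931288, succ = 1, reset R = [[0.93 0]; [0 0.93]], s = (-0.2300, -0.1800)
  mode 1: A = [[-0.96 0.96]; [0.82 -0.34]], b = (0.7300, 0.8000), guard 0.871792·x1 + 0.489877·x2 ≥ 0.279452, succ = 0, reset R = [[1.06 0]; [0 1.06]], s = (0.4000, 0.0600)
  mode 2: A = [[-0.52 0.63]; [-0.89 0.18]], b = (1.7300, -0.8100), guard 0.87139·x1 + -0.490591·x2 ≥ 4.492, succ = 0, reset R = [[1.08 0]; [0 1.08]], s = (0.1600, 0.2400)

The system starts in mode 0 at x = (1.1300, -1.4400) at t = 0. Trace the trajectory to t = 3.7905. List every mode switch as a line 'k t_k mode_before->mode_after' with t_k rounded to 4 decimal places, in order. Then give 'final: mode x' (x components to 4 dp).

1 1.4757 0->1
2 2.2924 1->0
3 3.4182 0->1
final: 1 -0.5312 0.4770

Mode 0: guard c·x = 0.9313 hit at Δt = 1.4757 (t = 1.4757), x⁻ = (-1.0837, 0.5143) → reset → x⁺ = (-1.2379, 0.2983), jump to mode 1
Mode 1: guard c·x = 0.2795 hit at Δt = 0.8167 (t = 2.2924), x⁻ = (0.0383, 0.5024) → reset → x⁺ = (0.4406, 0.5925), jump to mode 0
Mode 0: guard c·x = 0.9313 hit at Δt = 1.1258 (t = 3.4182), x⁻ = (-1.1391, 0.7418) → reset → x⁺ = (-1.2894, 0.5098), jump to mode 1
Mode 1: flow for 0.3723 to horizon, guard not reached → x = (-0.5312, 0.4770)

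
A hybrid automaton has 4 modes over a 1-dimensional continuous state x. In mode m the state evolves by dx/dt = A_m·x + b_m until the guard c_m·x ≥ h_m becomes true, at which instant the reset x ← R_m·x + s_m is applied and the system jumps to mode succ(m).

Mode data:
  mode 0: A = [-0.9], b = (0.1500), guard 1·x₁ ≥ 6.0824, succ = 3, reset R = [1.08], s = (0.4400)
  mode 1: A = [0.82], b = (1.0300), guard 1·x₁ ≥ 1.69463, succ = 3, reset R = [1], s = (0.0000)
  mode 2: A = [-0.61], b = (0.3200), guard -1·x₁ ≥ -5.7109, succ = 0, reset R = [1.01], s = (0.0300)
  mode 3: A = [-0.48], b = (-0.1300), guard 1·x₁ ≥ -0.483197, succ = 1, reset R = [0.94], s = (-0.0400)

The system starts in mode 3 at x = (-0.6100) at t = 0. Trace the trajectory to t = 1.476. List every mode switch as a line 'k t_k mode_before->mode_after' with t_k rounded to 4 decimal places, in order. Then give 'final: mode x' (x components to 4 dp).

1 0.9754 3->1
final: 1 -0.1075

Mode 3: guard c·x = -0.4832 hit at Δt = 0.9754 (t = 0.9754), x⁻ = (-0.4832) → reset → x⁺ = (-0.4942), jump to mode 1
Mode 1: flow for 0.5006 to horizon, guard not reached → x = (-0.1075)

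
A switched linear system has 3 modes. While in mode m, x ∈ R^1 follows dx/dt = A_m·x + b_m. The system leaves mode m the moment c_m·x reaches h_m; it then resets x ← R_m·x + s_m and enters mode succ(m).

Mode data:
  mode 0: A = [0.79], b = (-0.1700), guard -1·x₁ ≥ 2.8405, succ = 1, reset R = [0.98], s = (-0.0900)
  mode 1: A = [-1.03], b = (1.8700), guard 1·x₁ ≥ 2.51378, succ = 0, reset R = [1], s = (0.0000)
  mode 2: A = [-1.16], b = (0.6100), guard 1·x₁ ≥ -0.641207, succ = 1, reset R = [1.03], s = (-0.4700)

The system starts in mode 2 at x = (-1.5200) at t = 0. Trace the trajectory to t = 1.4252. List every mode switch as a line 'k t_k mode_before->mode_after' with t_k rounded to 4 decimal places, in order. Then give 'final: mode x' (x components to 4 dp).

1 0.4839 2->1
final: 1 0.6982

Mode 2: guard c·x = -0.6412 hit at Δt = 0.4839 (t = 0.4839), x⁻ = (-0.6412) → reset → x⁺ = (-1.1304), jump to mode 1
Mode 1: flow for 0.9413 to horizon, guard not reached → x = (0.6982)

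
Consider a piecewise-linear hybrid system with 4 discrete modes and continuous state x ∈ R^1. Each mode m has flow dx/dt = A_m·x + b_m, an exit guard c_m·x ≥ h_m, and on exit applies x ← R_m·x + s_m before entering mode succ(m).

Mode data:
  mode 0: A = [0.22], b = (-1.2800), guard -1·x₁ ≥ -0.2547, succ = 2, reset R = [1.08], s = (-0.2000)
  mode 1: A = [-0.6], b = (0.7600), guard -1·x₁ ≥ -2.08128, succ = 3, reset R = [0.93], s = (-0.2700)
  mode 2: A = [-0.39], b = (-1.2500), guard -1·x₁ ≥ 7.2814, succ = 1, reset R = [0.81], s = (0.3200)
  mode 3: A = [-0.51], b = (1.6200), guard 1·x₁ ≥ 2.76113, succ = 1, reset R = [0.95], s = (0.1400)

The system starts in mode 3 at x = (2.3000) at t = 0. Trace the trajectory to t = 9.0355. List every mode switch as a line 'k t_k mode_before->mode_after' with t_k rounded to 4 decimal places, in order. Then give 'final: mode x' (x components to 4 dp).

1 1.4643 3->1
2 2.4778 1->3
3 5.0099 3->1
4 6.0234 1->3
5 8.5555 3->1
final: 1 2.3886

Mode 3: guard c·x = 2.7611 hit at Δt = 1.4643 (t = 1.4643), x⁻ = (2.7611) → reset → x⁺ = (2.7631), jump to mode 1
Mode 1: guard c·x = -2.0813 hit at Δt = 1.0135 (t = 2.4778), x⁻ = (2.0813) → reset → x⁺ = (1.6656), jump to mode 3
Mode 3: guard c·x = 2.7611 hit at Δt = 2.5321 (t = 5.0099), x⁻ = (2.7611) → reset → x⁺ = (2.7631), jump to mode 1
Mode 1: guard c·x = -2.0813 hit at Δt = 1.0135 (t = 6.0234), x⁻ = (2.0813) → reset → x⁺ = (1.6656), jump to mode 3
Mode 3: guard c·x = 2.7611 hit at Δt = 2.5321 (t = 8.5555), x⁻ = (2.7611) → reset → x⁺ = (2.7631), jump to mode 1
Mode 1: flow for 0.4800 to horizon, guard not reached → x = (2.3886)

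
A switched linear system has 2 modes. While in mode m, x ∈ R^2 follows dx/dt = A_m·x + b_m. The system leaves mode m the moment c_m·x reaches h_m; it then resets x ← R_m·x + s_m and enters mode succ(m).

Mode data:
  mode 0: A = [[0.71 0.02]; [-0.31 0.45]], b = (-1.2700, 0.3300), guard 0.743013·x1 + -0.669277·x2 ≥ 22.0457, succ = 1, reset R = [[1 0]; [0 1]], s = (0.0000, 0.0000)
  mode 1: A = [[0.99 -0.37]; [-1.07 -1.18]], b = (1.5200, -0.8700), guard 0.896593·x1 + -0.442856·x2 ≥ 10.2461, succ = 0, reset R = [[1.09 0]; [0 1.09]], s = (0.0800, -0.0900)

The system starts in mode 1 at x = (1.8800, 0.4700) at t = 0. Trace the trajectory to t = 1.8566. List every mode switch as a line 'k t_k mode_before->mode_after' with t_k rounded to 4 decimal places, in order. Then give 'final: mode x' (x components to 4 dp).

1 1.0926 1->0
final: 0 16.3472 -9.7713

Mode 1: guard c·x = 10.2461 hit at Δt = 1.0926 (t = 1.0926), x⁻ = (9.4042, -4.0969) → reset → x⁺ = (10.3306, -4.5557), jump to mode 0
Mode 0: flow for 0.7640 to horizon, guard not reached → x = (16.3472, -9.7713)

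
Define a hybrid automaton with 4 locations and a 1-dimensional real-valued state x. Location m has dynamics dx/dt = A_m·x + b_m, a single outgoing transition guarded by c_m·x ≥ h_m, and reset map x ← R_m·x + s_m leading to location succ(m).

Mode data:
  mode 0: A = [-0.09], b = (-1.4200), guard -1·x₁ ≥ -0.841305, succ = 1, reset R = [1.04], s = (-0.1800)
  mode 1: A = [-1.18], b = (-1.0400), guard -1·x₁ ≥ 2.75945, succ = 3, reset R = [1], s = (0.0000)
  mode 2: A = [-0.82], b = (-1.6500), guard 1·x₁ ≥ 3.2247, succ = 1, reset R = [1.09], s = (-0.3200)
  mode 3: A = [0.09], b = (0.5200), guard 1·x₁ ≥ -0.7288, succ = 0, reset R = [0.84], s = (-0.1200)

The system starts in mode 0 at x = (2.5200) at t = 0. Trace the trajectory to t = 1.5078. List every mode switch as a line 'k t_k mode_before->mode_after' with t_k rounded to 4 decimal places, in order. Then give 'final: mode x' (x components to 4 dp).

Mode 0: guard c·x = -0.8413 hit at Δt = 1.0692 (t = 1.0692), x⁻ = (0.8413) → reset → x⁺ = (0.6950), jump to mode 1
Mode 1: flow for 0.4386 to horizon, guard not reached → x = (0.0581)

1 1.0692 0->1
final: 1 0.0581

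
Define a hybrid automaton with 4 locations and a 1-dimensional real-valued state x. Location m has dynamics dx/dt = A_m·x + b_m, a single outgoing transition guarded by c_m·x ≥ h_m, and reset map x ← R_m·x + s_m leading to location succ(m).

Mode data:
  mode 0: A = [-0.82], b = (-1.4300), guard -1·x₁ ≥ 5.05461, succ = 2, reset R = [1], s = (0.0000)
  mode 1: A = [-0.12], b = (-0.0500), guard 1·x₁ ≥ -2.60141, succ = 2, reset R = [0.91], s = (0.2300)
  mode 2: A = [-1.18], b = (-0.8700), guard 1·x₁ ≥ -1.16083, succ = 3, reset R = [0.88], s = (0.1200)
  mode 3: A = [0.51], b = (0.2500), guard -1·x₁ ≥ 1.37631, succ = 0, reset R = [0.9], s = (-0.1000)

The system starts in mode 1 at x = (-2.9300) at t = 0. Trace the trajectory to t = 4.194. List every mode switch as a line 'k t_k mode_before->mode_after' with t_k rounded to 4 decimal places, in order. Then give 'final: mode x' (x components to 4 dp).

Mode 1: guard c·x = -2.6014 hit at Δt = 1.1676 (t = 1.1676), x⁻ = (-2.6014) → reset → x⁺ = (-2.1373), jump to mode 2
Mode 2: guard c·x = -1.1608 hit at Δt = 1.0132 (t = 2.1808), x⁻ = (-1.1608) → reset → x⁺ = (-0.9015), jump to mode 3
Mode 3: guard c·x = 1.3763 hit at Δt = 1.5048 (t = 3.6856), x⁻ = (-1.3763) → reset → x⁺ = (-1.3387), jump to mode 0
Mode 0: flow for 0.5084 to horizon, guard not reached → x = (-1.4768)

1 1.1676 1->2
2 2.1808 2->3
3 3.6856 3->0
final: 0 -1.4768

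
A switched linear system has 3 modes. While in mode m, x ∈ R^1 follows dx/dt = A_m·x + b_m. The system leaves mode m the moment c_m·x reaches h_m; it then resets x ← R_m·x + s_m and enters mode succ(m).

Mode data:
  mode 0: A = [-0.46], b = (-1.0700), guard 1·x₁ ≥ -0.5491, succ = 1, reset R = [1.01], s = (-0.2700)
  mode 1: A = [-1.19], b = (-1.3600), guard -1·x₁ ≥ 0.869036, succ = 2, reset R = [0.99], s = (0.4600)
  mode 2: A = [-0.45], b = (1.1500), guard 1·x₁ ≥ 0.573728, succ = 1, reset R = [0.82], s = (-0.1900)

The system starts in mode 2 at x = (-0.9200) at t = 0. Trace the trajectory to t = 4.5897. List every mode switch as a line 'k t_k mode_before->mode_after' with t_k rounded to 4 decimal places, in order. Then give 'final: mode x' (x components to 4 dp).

1 1.2483 2->1
2 2.6334 1->2
3 3.5218 2->1
final: 1 -0.7435

Mode 2: guard c·x = 0.5737 hit at Δt = 1.2483 (t = 1.2483), x⁻ = (0.5737) → reset → x⁺ = (0.2805), jump to mode 1
Mode 1: guard c·x = 0.8690 hit at Δt = 1.3851 (t = 2.6334), x⁻ = (-0.8690) → reset → x⁺ = (-0.4003), jump to mode 2
Mode 2: guard c·x = 0.5737 hit at Δt = 0.8884 (t = 3.5218), x⁻ = (0.5737) → reset → x⁺ = (0.2805), jump to mode 1
Mode 1: flow for 1.0679 to horizon, guard not reached → x = (-0.7435)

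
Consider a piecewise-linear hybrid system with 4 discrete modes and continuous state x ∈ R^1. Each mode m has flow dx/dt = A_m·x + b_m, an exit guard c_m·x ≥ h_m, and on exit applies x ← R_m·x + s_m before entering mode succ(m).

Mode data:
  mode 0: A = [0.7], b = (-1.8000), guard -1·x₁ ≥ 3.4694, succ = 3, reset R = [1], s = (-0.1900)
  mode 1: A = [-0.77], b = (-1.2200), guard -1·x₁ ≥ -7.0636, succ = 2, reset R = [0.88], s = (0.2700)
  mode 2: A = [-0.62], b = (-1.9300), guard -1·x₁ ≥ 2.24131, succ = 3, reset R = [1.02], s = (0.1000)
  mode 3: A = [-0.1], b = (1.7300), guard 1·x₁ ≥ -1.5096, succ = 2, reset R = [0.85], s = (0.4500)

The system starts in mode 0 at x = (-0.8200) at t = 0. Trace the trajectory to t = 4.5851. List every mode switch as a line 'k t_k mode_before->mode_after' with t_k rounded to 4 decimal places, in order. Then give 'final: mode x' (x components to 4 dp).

1 0.8247 0->3
2 1.9069 3->2
3 3.4577 2->3
4 3.8111 3->2
final: 2 -1.7021

Mode 0: guard c·x = 3.4694 hit at Δt = 0.8247 (t = 0.8247), x⁻ = (-3.4694) → reset → x⁺ = (-3.6594), jump to mode 3
Mode 3: guard c·x = -1.5096 hit at Δt = 1.0822 (t = 1.9069), x⁻ = (-1.5096) → reset → x⁺ = (-0.8332), jump to mode 2
Mode 2: guard c·x = 2.2413 hit at Δt = 1.5508 (t = 3.4577), x⁻ = (-2.2413) → reset → x⁺ = (-2.1861), jump to mode 3
Mode 3: guard c·x = -1.5096 hit at Δt = 0.3534 (t = 3.8111), x⁻ = (-1.5096) → reset → x⁺ = (-0.8332), jump to mode 2
Mode 2: flow for 0.7740 to horizon, guard not reached → x = (-1.7021)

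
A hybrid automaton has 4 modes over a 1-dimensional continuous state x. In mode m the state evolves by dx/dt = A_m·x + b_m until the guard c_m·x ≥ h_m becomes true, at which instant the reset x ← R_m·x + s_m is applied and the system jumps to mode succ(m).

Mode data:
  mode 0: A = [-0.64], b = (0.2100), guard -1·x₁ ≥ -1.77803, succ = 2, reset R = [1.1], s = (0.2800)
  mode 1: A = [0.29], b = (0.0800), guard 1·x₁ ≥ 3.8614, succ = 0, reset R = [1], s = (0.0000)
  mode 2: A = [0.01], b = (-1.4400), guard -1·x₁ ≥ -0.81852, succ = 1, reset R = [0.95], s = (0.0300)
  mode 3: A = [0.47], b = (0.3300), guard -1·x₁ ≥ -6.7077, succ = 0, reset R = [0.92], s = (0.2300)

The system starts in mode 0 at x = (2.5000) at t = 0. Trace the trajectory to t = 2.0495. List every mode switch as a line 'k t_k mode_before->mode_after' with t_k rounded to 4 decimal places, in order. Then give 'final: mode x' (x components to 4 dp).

Mode 0: guard c·x = -1.7780 hit at Δt = 0.6314 (t = 0.6314), x⁻ = (1.7780) → reset → x⁺ = (2.2358), jump to mode 2
Mode 2: guard c·x = -0.8185 hit at Δt = 0.9948 (t = 1.6262), x⁻ = (0.8185) → reset → x⁺ = (0.8076), jump to mode 1
Mode 1: flow for 0.4233 to horizon, guard not reached → x = (0.9491)

1 0.6314 0->2
2 1.6262 2->1
final: 1 0.9491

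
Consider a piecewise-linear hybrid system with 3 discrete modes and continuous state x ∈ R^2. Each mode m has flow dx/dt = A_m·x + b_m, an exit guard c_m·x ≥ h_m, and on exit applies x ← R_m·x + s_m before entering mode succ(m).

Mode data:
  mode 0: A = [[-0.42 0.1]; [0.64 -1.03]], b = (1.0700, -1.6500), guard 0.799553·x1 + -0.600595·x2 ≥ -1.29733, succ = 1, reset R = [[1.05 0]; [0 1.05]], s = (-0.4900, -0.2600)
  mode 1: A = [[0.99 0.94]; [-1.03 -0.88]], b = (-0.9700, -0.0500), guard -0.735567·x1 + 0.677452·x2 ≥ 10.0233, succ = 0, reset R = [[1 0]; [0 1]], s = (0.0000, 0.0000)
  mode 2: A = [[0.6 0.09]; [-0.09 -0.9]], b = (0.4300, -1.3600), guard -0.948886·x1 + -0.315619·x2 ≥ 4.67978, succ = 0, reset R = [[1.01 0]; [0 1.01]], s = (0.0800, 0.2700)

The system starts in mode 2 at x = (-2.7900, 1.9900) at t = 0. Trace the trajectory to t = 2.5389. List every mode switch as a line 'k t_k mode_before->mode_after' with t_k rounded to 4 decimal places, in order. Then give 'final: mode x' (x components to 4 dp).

1 1.2262 2->0
2 1.9156 0->1
final: 1 -8.1822 1.6770

Mode 2: guard c·x = 4.6798 hit at Δt = 1.2262 (t = 1.2262), x⁻ = (-4.9020, -0.0898) → reset → x⁺ = (-4.8710, 0.1793), jump to mode 0
Mode 0: guard c·x = -1.2973 hit at Δt = 0.6894 (t = 1.9156), x⁻ = (-3.0727, -1.9305) → reset → x⁺ = (-3.7163, -2.2870), jump to mode 1
Mode 1: flow for 0.6233 to horizon, guard not reached → x = (-8.1822, 1.6770)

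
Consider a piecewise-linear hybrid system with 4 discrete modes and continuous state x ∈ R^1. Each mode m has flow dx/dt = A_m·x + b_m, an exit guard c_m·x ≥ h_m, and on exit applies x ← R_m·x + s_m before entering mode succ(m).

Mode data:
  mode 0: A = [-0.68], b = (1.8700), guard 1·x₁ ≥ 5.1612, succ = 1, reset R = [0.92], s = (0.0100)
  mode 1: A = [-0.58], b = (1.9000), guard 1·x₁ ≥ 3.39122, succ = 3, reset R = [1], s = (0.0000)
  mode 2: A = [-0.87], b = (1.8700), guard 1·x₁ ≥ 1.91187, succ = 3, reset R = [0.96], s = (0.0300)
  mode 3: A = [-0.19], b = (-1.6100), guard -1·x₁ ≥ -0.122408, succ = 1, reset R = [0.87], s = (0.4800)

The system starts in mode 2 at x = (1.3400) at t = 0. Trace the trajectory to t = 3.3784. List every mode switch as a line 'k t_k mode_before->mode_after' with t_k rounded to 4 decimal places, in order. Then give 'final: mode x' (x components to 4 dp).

Mode 2: guard c·x = 1.9119 hit at Δt = 1.4091 (t = 1.4091), x⁻ = (1.9119) → reset → x⁺ = (1.8654), jump to mode 3
Mode 3: guard c·x = -0.1224 hit at Δt = 0.9717 (t = 2.3808), x⁻ = (0.1224) → reset → x⁺ = (0.5865), jump to mode 1
Mode 1: flow for 0.9976 to horizon, guard not reached → x = (1.7680)

1 1.4091 2->3
2 2.3808 3->1
final: 1 1.7680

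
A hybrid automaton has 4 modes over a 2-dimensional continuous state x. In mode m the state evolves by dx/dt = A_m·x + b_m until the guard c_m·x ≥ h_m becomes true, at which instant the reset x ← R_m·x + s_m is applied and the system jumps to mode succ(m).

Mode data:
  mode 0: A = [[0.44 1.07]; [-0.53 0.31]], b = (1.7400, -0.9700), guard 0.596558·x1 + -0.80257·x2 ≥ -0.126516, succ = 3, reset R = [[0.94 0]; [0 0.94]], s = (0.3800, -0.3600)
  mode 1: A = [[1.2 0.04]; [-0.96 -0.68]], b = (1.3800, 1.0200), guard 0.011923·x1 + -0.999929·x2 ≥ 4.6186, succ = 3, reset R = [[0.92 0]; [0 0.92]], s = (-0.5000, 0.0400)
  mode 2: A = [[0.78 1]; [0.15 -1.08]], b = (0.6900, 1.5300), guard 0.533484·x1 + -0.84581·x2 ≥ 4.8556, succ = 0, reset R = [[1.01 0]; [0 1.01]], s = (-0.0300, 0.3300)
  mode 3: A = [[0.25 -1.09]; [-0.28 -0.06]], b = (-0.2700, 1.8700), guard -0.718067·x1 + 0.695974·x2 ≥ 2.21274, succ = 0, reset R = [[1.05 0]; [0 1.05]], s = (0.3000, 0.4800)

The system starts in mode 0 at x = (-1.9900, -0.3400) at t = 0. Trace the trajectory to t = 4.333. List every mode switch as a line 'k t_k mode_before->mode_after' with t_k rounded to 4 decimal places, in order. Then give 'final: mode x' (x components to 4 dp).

Mode 0: guard c·x = -0.1265 hit at Δt = 1.4646 (t = 1.4646), x⁻ = (-1.2087, -0.7408) → reset → x⁺ = (-0.7562, -1.0563), jump to mode 3
Mode 3: guard c·x = 2.2127 hit at Δt = 1.2108 (t = 2.6754), x⁻ = (-1.6319, 1.4956) → reset → x⁺ = (-1.4135, 2.0504), jump to mode 0
Mode 0: guard c·x = -0.1265 hit at Δt = 0.8623 (t = 3.5377), x⁻ = (2.0032, 1.6467) → reset → x⁺ = (2.2630, 1.1879), jump to mode 3
Mode 3: flow for 0.7953 to horizon, guard not reached → x = (0.9259, 2.2183)

1 1.4646 0->3
2 2.6754 3->0
3 3.5377 0->3
final: 3 0.9259 2.2183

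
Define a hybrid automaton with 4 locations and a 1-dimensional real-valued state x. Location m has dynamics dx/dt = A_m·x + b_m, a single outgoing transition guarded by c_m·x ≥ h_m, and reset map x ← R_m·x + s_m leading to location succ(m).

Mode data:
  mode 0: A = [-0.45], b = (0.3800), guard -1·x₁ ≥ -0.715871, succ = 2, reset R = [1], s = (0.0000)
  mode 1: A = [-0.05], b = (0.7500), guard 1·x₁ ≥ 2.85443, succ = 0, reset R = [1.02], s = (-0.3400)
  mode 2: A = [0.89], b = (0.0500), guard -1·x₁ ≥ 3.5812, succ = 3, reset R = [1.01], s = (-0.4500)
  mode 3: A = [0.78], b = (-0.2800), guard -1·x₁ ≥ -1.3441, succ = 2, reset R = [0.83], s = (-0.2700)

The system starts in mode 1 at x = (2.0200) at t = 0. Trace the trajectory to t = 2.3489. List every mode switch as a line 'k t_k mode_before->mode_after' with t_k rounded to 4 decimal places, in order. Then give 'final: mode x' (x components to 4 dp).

Mode 1: guard c·x = 2.8544 hit at Δt = 1.3289 (t = 1.3289), x⁻ = (2.8544) → reset → x⁺ = (2.5715), jump to mode 0
Mode 0: flow for 1.0200 to horizon, guard not reached → x = (1.9358)

1 1.3289 1->0
final: 0 1.9358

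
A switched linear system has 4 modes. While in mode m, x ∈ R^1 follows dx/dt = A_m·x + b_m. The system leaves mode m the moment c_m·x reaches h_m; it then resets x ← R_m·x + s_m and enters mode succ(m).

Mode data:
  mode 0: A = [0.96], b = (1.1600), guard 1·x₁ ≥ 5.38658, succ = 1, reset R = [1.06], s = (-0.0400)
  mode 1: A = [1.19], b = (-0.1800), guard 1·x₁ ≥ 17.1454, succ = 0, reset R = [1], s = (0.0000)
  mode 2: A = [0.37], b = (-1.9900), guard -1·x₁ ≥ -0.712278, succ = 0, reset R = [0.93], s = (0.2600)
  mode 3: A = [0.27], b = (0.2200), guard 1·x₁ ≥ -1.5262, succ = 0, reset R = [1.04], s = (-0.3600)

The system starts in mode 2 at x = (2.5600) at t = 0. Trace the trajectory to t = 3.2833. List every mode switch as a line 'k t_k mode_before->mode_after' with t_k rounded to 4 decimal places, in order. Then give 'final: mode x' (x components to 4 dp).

1 1.3626 2->0
2 2.5395 0->1
final: 1 13.5242

Mode 2: guard c·x = -0.7123 hit at Δt = 1.3626 (t = 1.3626), x⁻ = (0.7123) → reset → x⁺ = (0.9224), jump to mode 0
Mode 0: guard c·x = 5.3866 hit at Δt = 1.1769 (t = 2.5395), x⁻ = (5.3866) → reset → x⁺ = (5.6698), jump to mode 1
Mode 1: flow for 0.7438 to horizon, guard not reached → x = (13.5242)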